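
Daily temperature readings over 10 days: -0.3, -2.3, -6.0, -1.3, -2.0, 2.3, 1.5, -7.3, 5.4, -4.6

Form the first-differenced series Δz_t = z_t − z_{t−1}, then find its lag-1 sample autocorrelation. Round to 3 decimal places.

-0.626

First differences Δz: -2.0, -3.7, 4.7, -0.7, 4.3, -0.8, -8.8, 12.7, -10.0
Mean of differences = -0.4778
Numerator Σ(Δz_t−Δz̄)(Δz_{t+1}−Δz̄) = -247.9994
Denominator Σ(Δz_t−Δz̄)² = 396.0756
r_1(Δz) = -247.9994 / 396.0756 = -0.626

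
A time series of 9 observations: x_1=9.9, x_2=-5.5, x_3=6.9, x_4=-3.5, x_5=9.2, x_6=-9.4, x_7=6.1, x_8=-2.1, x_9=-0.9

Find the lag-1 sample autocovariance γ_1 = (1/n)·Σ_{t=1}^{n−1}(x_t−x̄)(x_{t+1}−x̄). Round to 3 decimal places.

-34.103

Mean x̄ = (9.9 − 5.5 + 6.9 − 3.5 + 9.2 − 9.4 + 6.1 − 2.1 − 0.9)/9 = 1.1889
Σ_{t=1}^{8}(x_t−x̄)(x_{t+1}−x̄) = -306.9246
γ_1 = -306.9246 / 9 = -34.103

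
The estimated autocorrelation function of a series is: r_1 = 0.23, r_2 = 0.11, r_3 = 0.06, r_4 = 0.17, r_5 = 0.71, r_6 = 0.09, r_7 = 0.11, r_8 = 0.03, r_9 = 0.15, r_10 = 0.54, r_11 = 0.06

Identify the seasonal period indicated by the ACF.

The largest autocorrelation is r_5 = 0.71, with a weaker echo at lag 10 (0.54); the remaining lags stay at or below 0.23. The elevated value at lag 1 (0.23), dropping to 0.11 at lag 2, reflects decaying short-term dependence rather than seasonality.
The dominant spike at lag 5 indicates a seasonal period of 5.

5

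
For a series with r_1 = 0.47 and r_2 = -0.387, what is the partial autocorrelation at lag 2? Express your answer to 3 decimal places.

φ_{22} = (r_2 − r_1²) / (1 − r_1²)
r_1² = (0.47)² = 0.2209
Numerator = -0.387 − 0.2209 = -0.6079; denominator = 1 − 0.2209 = 0.7791
φ_{22} = -0.6079 / 0.7791 = -0.780

-0.780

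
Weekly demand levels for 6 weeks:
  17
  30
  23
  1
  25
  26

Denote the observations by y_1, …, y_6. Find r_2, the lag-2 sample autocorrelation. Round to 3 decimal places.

Mean ȳ = (17 + 30 + 23 + 1 + 25 + 26)/6 = 20.3333
Deviations from mean: -3.3333, 9.6667, 2.6667, -19.3333, 4.6667, 5.6667
Numerator Σ_{t=1}^{4}(y_t−ȳ)(y_{t+2}−ȳ) = -292.8889
Denominator Σ(y_t−ȳ)² = 539.3333
r_2 = -292.8889 / 539.3333 = -0.543

-0.543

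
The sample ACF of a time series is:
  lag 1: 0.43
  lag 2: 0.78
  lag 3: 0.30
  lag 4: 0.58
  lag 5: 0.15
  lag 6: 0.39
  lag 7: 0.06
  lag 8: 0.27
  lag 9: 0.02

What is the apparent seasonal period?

2

The largest autocorrelation is r_2 = 0.78, with a weaker echo at lag 4 (0.58); the remaining lags stay at or below 0.43.
The dominant spike at lag 2 indicates a seasonal period of 2.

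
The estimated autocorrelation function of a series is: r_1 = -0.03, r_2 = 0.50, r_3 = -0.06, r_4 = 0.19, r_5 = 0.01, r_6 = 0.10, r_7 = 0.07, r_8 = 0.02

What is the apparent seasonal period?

The largest autocorrelation is r_2 = 0.50, with a weaker echo at lag 4 (0.19); the remaining lags stay at or below 0.10.
The dominant spike at lag 2 indicates a seasonal period of 2.

2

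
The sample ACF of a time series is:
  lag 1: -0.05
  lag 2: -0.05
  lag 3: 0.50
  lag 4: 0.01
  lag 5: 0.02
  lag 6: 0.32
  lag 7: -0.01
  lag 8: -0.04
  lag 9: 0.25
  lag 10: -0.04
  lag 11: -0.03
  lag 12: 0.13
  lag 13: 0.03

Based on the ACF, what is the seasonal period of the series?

3

The largest autocorrelation is r_3 = 0.50, with weaker echoes at lags 6 (0.32) and 9 (0.25); the remaining lags stay at or below 0.13.
The dominant spike at lag 3 indicates a seasonal period of 3.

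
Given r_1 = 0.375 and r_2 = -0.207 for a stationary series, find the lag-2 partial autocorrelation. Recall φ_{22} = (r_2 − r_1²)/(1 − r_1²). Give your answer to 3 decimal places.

φ_{22} = (r_2 − r_1²) / (1 − r_1²)
r_1² = (0.375)² = 0.140625
Numerator = -0.207 − 0.1406 = -0.3476; denominator = 1 − 0.1406 = 0.8594
φ_{22} = -0.3476 / 0.8594 = -0.405

-0.405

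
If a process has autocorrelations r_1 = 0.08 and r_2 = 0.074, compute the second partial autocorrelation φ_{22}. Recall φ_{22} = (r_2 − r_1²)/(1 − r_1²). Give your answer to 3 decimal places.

0.068

φ_{22} = (r_2 − r_1²) / (1 − r_1²)
r_1² = (0.08)² = 0.0064
Numerator = 0.074 − 0.0064 = 0.0676; denominator = 1 − 0.0064 = 0.9936
φ_{22} = 0.0676 / 0.9936 = 0.068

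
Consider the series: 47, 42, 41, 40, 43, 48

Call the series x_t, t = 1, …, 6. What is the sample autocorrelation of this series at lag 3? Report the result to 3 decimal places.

-0.425

Mean x̄ = (47 + 42 + 41 + 40 + 43 + 48)/6 = 43.5000
Σ(x_t−x̄)(x_{t+3}−x̄) = (-12.2500) + (0.7500) + (-11.2500) = -22.7500
Denominator Σ(x_t−x̄)² = 53.5000
r_3 = -22.7500 / 53.5000 = -0.425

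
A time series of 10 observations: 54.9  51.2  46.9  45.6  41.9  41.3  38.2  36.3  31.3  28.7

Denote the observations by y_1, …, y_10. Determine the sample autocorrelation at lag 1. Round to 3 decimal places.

Mean ȳ = (54.9 + 51.2 + 46.9 + 45.6 + 41.9 + 41.3 + 38.2 + 36.3 + 31.3 + 28.7)/10 = 41.6300
Numerator Σ_{t=1}^{9}(y_t−ȳ)(y_{t+1}−ȳ) = 407.3721
Denominator Σ(y_t−ȳ)² = 625.4610
r_1 = 407.3721 / 625.4610 = 0.651

0.651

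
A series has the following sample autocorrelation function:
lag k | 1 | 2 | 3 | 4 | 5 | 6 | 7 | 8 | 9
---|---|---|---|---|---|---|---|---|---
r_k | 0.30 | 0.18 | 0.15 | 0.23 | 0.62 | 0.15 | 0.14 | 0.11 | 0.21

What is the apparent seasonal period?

The largest autocorrelation is r_5 = 0.62; the remaining lags stay at or below 0.30. The elevated value at lag 1 (0.30), dropping to 0.18 at lag 2, reflects decaying short-term dependence rather than seasonality.
The dominant spike at lag 5 indicates a seasonal period of 5.

5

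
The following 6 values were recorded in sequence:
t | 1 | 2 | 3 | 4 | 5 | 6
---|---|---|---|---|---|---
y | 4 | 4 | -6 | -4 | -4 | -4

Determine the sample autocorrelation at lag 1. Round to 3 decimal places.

0.287

Mean ȳ = (4 + 4 − 6 − 4 − 4 − 4)/6 = -1.6667
Deviations from mean: 5.6667, 5.6667, -4.3333, -2.3333, -2.3333, -2.3333
Σ(y_t−ȳ)(y_{t+1}−ȳ) = (32.1111) + (-24.5556) + (10.1111) + (5.4444) + (5.4444) = 28.5556
Denominator Σ(y_t−ȳ)² = 99.3333
r_1 = 28.5556 / 99.3333 = 0.287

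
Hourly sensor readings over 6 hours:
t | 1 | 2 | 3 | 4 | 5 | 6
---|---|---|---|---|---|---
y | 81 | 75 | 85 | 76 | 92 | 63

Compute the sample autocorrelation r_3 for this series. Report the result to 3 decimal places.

-0.315

Mean ȳ = (81 + 75 + 85 + 76 + 92 + 63)/6 = 78.6667
Deviations from mean: 2.3333, -3.6667, 6.3333, -2.6667, 13.3333, -15.6667
Σ(y_t−ȳ)(y_{t+3}−ȳ) = (-6.2222) + (-48.8889) + (-99.2222) = -154.3333
Denominator Σ(y_t−ȳ)² = 489.3333
r_3 = -154.3333 / 489.3333 = -0.315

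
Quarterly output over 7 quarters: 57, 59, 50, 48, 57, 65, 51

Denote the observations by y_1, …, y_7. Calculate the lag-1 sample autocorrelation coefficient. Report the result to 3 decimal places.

-0.057

Mean ȳ = (57 + 59 + 50 + 48 + 57 + 65 + 51)/7 = 55.2857
Σ(y_t−ȳ)(y_{t+1}−ȳ) = (6.3673) + (-19.6327) + (38.5102) + (-12.4898) + (16.6531) + (-41.6327) = -12.2245
Denominator Σ(y_t−ȳ)² = 213.4286
r_1 = -12.2245 / 213.4286 = -0.057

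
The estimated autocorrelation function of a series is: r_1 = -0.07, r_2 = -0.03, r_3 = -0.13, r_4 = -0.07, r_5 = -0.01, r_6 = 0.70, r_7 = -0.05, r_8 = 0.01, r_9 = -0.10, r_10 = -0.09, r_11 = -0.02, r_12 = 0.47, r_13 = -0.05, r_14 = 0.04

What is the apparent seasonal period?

6

The largest autocorrelation is r_6 = 0.70, with a weaker echo at lag 12 (0.47); the remaining lags stay at or below 0.04.
The dominant spike at lag 6 indicates a seasonal period of 6.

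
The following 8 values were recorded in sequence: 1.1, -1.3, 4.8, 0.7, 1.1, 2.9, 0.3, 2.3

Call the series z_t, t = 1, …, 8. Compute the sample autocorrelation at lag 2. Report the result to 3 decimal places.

0.005

Mean z̄ = (1.1 − 1.3 + 4.8 + 0.7 + 1.1 + 2.9 + 0.3 + 2.3)/8 = 1.4875
Deviations from mean: -0.3875, -2.7875, 3.3125, -0.7875, -0.3875, 1.4125, -1.1875, 0.8125
Σ(z_t−z̄)(z_{t+2}−z̄) = (-1.2836) + (2.1952) + (-1.2836) + (-1.1123) + (0.4602) + (1.1477) = 0.1234
Denominator Σ(z_t−z̄)² = 23.7288
r_2 = 0.1234 / 23.7288 = 0.005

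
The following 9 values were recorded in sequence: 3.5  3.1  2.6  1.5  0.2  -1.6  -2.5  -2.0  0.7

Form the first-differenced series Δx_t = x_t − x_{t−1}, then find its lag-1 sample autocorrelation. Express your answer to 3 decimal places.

0.369

First differences Δx: -0.4, -0.5, -1.1, -1.3, -1.8, -0.9, 0.5, 2.7
Mean of differences = -0.3500
Numerator Σ(Δx_t−Δx̄)(Δx_{t+1}−Δx̄) = 5.1325
Denominator Σ(Δx_t−Δx̄)² = 13.9200
r_1(Δx) = 5.1325 / 13.9200 = 0.369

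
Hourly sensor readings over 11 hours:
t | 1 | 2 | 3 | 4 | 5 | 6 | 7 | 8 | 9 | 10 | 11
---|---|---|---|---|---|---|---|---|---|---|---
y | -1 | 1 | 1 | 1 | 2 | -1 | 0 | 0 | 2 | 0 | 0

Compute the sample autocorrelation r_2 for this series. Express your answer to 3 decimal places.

-0.157

Mean ȳ = (-1 + 1 + 1 + 1 + 2 − 1 + 0 + 0 + 2 + 0 + 0)/11 = 0.4545
Numerator Σ_{t=1}^{9}(y_t−ȳ)(y_{t+2}−ȳ) = -1.6860
Denominator Σ(y_t−ȳ)² = 10.7273
r_2 = -1.6860 / 10.7273 = -0.157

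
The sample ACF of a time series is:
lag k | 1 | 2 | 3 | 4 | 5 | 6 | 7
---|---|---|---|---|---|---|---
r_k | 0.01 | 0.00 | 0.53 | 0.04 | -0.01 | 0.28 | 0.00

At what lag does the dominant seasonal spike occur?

3

The largest autocorrelation is r_3 = 0.53, with a weaker echo at lag 6 (0.28); the remaining lags stay at or below 0.04.
The dominant spike at lag 3 indicates a seasonal period of 3.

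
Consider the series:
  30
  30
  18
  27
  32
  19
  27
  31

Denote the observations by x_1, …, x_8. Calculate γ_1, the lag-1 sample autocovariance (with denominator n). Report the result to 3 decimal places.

Mean x̄ = (30 + 30 + 18 + 27 + 32 + 19 + 27 + 31)/8 = 26.7500
Deviations: 3.2500, 3.2500, -8.7500, 0.2500, 5.2500, -7.7500, 0.2500, 4.2500
Σ_{t=1}^{7}(x_t−x̄)(x_{t+1}−x̄) = -60.3125
γ_1 = -60.3125 / 8 = -7.539

-7.539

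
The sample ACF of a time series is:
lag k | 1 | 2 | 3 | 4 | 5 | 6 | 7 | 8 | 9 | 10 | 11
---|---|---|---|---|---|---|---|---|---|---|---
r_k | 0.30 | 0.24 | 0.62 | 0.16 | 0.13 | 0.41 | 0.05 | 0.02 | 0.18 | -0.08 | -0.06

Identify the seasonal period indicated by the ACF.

3

The largest autocorrelation is r_3 = 0.62, with a weaker echo at lag 6 (0.41); the remaining lags stay at or below 0.30. The elevated value at lag 1 (0.30), dropping to 0.24 at lag 2, reflects decaying short-term dependence rather than seasonality.
The dominant spike at lag 3 indicates a seasonal period of 3.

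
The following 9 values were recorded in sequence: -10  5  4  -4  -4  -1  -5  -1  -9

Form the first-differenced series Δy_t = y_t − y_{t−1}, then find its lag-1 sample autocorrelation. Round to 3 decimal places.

-0.168

First differences Δy: 15, -1, -8, 0, 3, -4, 4, -8
Mean of differences = 0.1250
Numerator Σ(Δy_t−Δȳ)(Δy_{t+1}−Δȳ) = -66.2656
Denominator Σ(Δy_t−Δȳ)² = 394.8750
r_1(Δy) = -66.2656 / 394.8750 = -0.168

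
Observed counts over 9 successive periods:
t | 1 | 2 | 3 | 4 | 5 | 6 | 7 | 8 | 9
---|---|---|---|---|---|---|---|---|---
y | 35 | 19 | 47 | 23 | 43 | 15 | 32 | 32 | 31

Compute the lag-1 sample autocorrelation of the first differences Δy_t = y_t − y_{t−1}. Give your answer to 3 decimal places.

-0.852

First differences Δy: -16, 28, -24, 20, -28, 17, 0, -1
Mean of differences = -0.5000
Numerator Σ(Δy_t−Δȳ)(Δy_{t+1}−Δȳ) = -2629.7500
Denominator Σ(Δy_t−Δȳ)² = 3088.0000
r_1(Δy) = -2629.7500 / 3088.0000 = -0.852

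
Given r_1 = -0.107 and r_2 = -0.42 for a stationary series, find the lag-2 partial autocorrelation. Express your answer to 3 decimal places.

φ_{22} = (r_2 − r_1²) / (1 − r_1²)
r_1² = (-0.107)² = 0.011449
Numerator = -0.42 − 0.0114 = -0.4314; denominator = 1 − 0.0114 = 0.9886
φ_{22} = -0.4314 / 0.9886 = -0.436

-0.436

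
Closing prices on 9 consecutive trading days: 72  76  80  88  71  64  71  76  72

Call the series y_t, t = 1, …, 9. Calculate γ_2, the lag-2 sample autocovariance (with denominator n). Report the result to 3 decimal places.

Mean ȳ = (72 + 76 + 80 + 88 + 71 + 64 + 71 + 76 + 72)/9 = 74.4444
Σ_{t=1}^{7}(y_t−ȳ)(y_{t+2}−ȳ) = -149.1728
γ_2 = -149.1728 / 9 = -16.575

-16.575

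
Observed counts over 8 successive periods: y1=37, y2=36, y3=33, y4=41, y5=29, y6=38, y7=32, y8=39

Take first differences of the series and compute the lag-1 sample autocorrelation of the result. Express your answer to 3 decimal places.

-0.834

First differences Δy: -1, -3, 8, -12, 9, -6, 7
Mean of differences = 0.2857
Numerator Σ(Δy_t−Δȳ)(Δy_{t+1}−Δȳ) = -319.9388
Denominator Σ(Δy_t−Δȳ)² = 383.4286
r_1(Δy) = -319.9388 / 383.4286 = -0.834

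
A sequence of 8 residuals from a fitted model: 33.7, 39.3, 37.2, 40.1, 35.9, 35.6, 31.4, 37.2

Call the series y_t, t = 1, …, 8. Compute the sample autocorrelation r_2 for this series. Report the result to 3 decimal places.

Mean ȳ = (33.7 + 39.3 + 37.2 + 40.1 + 35.9 + 35.6 + 31.4 + 37.2)/8 = 36.3000
Deviations from mean: -2.6000, 3.0000, 0.9000, 3.8000, -0.4000, -0.7000, -4.9000, 0.9000
Numerator Σ_{t=1}^{6}(y_t−ȳ)(y_{t+2}−ȳ) = 7.3700
Denominator Σ(y_t−ȳ)² = 56.4800
r_2 = 7.3700 / 56.4800 = 0.130

0.130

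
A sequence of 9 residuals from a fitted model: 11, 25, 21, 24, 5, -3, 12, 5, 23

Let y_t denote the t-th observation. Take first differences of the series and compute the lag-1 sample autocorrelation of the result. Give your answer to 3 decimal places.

-0.242

First differences Δy: 14, -4, 3, -19, -8, 15, -7, 18
Mean of differences = 1.5000
Numerator Σ(Δy_t−Δȳ)(Δy_{t+1}−Δȳ) = -296.2500
Denominator Σ(Δy_t−Δȳ)² = 1226.0000
r_1(Δy) = -296.2500 / 1226.0000 = -0.242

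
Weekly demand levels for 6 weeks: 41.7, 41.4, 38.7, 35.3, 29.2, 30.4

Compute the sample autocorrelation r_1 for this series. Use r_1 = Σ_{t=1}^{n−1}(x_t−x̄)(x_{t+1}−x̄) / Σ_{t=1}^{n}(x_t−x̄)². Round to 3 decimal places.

0.587

Mean x̄ = (41.7 + 41.4 + 38.7 + 35.3 + 29.2 + 30.4)/6 = 36.1167
Deviations from mean: 5.5833, 5.2833, 2.5833, -0.8167, -6.9167, -5.7167
Numerator Σ_{t=1}^{5}(x_t−x̄)(x_{t+1}−x̄) = 86.2264
Denominator Σ(x_t−x̄)² = 146.9483
r_1 = 86.2264 / 146.9483 = 0.587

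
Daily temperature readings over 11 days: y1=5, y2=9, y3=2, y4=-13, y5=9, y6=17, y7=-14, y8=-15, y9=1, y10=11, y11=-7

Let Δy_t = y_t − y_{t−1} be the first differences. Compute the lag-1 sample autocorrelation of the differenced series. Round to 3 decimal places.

First differences Δy: 4, -7, -15, 22, 8, -31, -1, 16, 10, -18
Mean of differences = -1.2000
Numerator Σ(Δy_t−Δȳ)(Δy_{t+1}−Δȳ) = -329.0400
Denominator Σ(Δy_t−Δȳ)² = 2465.6000
r_1(Δy) = -329.0400 / 2465.6000 = -0.133

-0.133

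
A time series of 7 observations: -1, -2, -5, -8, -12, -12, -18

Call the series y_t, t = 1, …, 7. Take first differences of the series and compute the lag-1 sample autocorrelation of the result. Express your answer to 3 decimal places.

-0.541

First differences Δy: -1, -3, -3, -4, 0, -6
Mean of differences = -2.8333
Numerator Σ(Δy_t−Δȳ)(Δy_{t+1}−Δȳ) = -12.3611
Denominator Σ(Δy_t−Δȳ)² = 22.8333
r_1(Δy) = -12.3611 / 22.8333 = -0.541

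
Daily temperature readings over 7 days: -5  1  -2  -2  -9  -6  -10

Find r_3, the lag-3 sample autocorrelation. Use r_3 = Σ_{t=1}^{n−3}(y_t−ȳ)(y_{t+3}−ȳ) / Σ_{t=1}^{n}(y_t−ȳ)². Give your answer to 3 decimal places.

Mean ȳ = (-5 + 1 − 2 − 2 − 9 − 6 − 10)/7 = -4.7143
Σ(y_t−ȳ)(y_{t+3}−ȳ) = (-0.7755) + (-24.4898) + (-3.4898) + (-14.3469) = -43.1020
Denominator Σ(y_t−ȳ)² = 95.4286
r_3 = -43.1020 / 95.4286 = -0.452

-0.452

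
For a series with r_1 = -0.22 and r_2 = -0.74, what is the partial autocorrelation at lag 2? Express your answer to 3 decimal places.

φ_{22} = (r_2 − r_1²) / (1 − r_1²)
r_1² = (-0.22)² = 0.0484
Numerator = -0.74 − 0.0484 = -0.7884; denominator = 1 − 0.0484 = 0.9516
φ_{22} = -0.7884 / 0.9516 = -0.828

-0.828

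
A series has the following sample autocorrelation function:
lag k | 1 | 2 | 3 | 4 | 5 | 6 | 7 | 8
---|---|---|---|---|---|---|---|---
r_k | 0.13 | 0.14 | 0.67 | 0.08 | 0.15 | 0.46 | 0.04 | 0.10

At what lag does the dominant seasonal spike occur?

3

The largest autocorrelation is r_3 = 0.67, with a weaker echo at lag 6 (0.46); the remaining lags stay at or below 0.15.
The dominant spike at lag 3 indicates a seasonal period of 3.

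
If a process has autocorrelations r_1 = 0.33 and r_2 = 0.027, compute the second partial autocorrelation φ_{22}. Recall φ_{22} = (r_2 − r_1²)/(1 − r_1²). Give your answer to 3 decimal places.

φ_{22} = (r_2 − r_1²) / (1 − r_1²)
r_1² = (0.33)² = 0.1089
Numerator = 0.027 − 0.1089 = -0.0819; denominator = 1 − 0.1089 = 0.8911
φ_{22} = -0.0819 / 0.8911 = -0.092

-0.092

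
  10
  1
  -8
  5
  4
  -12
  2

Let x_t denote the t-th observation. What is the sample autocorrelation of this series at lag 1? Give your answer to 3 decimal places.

Mean x̄ = (10 + 1 − 8 + 5 + 4 − 12 + 2)/7 = 0.2857
Deviations from mean: 9.7143, 0.7143, -8.2857, 4.7143, 3.7143, -12.2857, 1.7143
Σ(x_t−x̄)(x_{t+1}−x̄) = (6.9388) + (-5.9184) + (-39.0612) + (17.5102) + (-45.6327) + (-21.0612) = -87.2245
Denominator Σ(x_t−x̄)² = 353.4286
r_1 = -87.2245 / 353.4286 = -0.247

-0.247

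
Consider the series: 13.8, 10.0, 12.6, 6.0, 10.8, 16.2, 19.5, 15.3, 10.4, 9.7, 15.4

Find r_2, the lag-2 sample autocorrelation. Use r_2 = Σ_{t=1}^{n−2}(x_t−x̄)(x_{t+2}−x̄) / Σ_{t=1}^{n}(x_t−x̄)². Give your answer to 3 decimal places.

Mean x̄ = (13.8 + 10.0 + 12.6 + 6.0 + 10.8 + 16.2 + 19.5 + 15.3 + 10.4 + 9.7 + 15.4)/11 = 12.7000
Numerator Σ_{t=1}^{9}(x_t−x̄)(x_{t+2}−x̄) = -38.7500
Denominator Σ(x_t−x̄)² = 143.8400
r_2 = -38.7500 / 143.8400 = -0.269

-0.269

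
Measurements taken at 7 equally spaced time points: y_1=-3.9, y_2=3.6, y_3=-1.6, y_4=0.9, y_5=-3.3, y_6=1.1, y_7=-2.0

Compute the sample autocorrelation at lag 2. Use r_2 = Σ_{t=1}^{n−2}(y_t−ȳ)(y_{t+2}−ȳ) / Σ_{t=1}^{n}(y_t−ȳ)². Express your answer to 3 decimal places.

0.417

Mean ȳ = (-3.9 + 3.6 − 1.6 + 0.9 − 3.3 + 1.1 − 2.0)/7 = -0.7429
Deviations from mean: -3.1571, 4.3429, -0.8571, 1.6429, -2.5571, 1.8429, -1.2571
Numerator Σ_{t=1}^{5}(y_t−ȳ)(y_{t+2}−ȳ) = 18.2749
Denominator Σ(y_t−ȳ)² = 43.7771
r_2 = 18.2749 / 43.7771 = 0.417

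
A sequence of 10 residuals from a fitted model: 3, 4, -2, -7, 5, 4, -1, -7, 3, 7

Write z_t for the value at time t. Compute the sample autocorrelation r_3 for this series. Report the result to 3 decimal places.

Mean z̄ = (3 + 4 − 2 − 7 + 5 + 4 − 1 − 7 + 3 + 7)/10 = 0.9000
Numerator Σ_{t=1}^{7}(z_t−z̄)(z_{t+3}−z̄) = -35.3300
Denominator Σ(z_t−z̄)² = 218.9000
r_3 = -35.3300 / 218.9000 = -0.161

-0.161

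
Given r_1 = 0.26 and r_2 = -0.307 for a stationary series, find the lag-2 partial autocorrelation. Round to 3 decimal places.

φ_{22} = (r_2 − r_1²) / (1 − r_1²)
r_1² = (0.26)² = 0.0676
Numerator = -0.307 − 0.0676 = -0.3746; denominator = 1 − 0.0676 = 0.9324
φ_{22} = -0.3746 / 0.9324 = -0.402

-0.402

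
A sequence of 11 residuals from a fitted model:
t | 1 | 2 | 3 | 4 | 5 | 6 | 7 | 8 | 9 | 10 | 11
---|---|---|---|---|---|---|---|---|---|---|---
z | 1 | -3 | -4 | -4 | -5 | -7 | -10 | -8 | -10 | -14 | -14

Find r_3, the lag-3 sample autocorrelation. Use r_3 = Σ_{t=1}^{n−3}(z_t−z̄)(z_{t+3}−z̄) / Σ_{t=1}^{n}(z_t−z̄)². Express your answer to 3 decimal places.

0.224

Mean z̄ = (1 − 3 − 4 − 4 − 5 − 7 − 10 − 8 − 10 − 14 − 14)/11 = -7.0909
Numerator Σ_{t=1}^{8}(z_t−z̄)(z_{t+3}−z̄) = 49.0661
Denominator Σ(z_t−z̄)² = 218.9091
r_3 = 49.0661 / 218.9091 = 0.224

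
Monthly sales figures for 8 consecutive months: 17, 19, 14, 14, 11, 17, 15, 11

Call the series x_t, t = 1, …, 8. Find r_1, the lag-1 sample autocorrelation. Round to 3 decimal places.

Mean x̄ = (17 + 19 + 14 + 14 + 11 + 17 + 15 + 11)/8 = 14.7500
Σ(x_t−x̄)(x_{t+1}−x̄) = (9.5625) + (-3.1875) + (0.5625) + (2.8125) + (-8.4375) + (0.5625) + (-0.9375) = 0.9375
Denominator Σ(x_t−x̄)² = 57.5000
r_1 = 0.9375 / 57.5000 = 0.016

0.016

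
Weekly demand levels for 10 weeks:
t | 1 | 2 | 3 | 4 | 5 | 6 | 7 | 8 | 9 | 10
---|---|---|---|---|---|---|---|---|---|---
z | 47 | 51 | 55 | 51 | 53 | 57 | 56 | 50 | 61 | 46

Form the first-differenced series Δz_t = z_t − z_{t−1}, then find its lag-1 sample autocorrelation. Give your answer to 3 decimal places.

First differences Δz: 4, 4, -4, 2, 4, -1, -6, 11, -15
Mean of differences = -0.1111
Numerator Σ(Δz_t−Δz̄)(Δz_{t+1}−Δz̄) = -227.9012
Denominator Σ(Δz_t−Δz̄)² = 450.8889
r_1(Δz) = -227.9012 / 450.8889 = -0.505

-0.505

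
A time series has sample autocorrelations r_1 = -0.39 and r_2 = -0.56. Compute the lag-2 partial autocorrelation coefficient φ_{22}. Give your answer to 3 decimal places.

φ_{22} = (r_2 − r_1²) / (1 − r_1²)
r_1² = (-0.39)² = 0.1521
Numerator = -0.56 − 0.1521 = -0.7121; denominator = 1 − 0.1521 = 0.8479
φ_{22} = -0.7121 / 0.8479 = -0.840

-0.840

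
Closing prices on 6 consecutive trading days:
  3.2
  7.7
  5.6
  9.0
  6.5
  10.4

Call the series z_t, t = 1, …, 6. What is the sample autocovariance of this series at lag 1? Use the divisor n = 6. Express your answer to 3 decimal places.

-1.533

Mean z̄ = (3.2 + 7.7 + 5.6 + 9.0 + 6.5 + 10.4)/6 = 7.0667
Deviations: -3.8667, 0.6333, -1.4667, 1.9333, -0.5667, 3.3333
Σ_{t=1}^{5}(z_t−z̄)(z_{t+1}−z̄) = -9.1978
γ_1 = -9.1978 / 6 = -1.533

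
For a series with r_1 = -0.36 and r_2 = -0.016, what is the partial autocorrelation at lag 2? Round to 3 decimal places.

φ_{22} = (r_2 − r_1²) / (1 − r_1²)
r_1² = (-0.36)² = 0.1296
Numerator = -0.016 − 0.1296 = -0.1456; denominator = 1 − 0.1296 = 0.8704
φ_{22} = -0.1456 / 0.8704 = -0.167

-0.167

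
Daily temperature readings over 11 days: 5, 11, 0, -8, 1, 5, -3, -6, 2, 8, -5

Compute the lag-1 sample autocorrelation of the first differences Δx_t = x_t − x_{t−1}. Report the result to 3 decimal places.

-0.123

First differences Δx: 6, -11, -8, 9, 4, -8, -3, 8, 6, -13
Mean of differences = -1.0000
Numerator Σ(Δx_t−Δx̄)(Δx_{t+1}−Δx̄) = -80.0000
Denominator Σ(Δx_t−Δx̄)² = 650.0000
r_1(Δx) = -80.0000 / 650.0000 = -0.123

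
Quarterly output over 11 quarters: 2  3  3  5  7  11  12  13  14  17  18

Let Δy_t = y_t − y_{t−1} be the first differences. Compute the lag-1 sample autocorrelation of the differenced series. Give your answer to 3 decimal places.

First differences Δy: 1, 0, 2, 2, 4, 1, 1, 1, 3, 1
Mean of differences = 1.6000
Numerator Σ(Δy_t−Δȳ)(Δy_{t+1}−Δȳ) = -0.9600
Denominator Σ(Δy_t−Δȳ)² = 12.4000
r_1(Δy) = -0.9600 / 12.4000 = -0.077

-0.077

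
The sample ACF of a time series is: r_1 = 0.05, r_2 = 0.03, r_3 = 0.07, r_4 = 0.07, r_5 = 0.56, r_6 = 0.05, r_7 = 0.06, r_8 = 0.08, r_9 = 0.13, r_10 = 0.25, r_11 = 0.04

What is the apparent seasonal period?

The largest autocorrelation is r_5 = 0.56, with a weaker echo at lag 10 (0.25); the remaining lags stay at or below 0.13.
The dominant spike at lag 5 indicates a seasonal period of 5.

5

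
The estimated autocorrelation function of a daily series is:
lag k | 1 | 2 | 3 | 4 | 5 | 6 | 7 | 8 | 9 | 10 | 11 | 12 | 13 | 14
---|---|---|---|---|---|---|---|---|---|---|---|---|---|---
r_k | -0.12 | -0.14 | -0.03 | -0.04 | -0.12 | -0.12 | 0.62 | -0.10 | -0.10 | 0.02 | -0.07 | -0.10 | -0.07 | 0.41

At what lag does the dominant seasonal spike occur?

The largest autocorrelation is r_7 = 0.62, with a weaker echo at lag 14 (0.41); the remaining lags stay at or below 0.02.
The dominant spike at lag 7 indicates a seasonal period of 7.

7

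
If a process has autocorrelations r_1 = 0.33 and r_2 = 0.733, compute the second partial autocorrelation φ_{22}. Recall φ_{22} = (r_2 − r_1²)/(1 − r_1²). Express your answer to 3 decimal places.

φ_{22} = (r_2 − r_1²) / (1 − r_1²)
r_1² = (0.33)² = 0.1089
Numerator = 0.733 − 0.1089 = 0.6241; denominator = 1 − 0.1089 = 0.8911
φ_{22} = 0.6241 / 0.8911 = 0.700

0.700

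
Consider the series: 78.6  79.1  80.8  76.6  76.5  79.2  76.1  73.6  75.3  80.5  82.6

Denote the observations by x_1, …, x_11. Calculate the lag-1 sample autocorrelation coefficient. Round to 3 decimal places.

0.319

Mean x̄ = (78.6 + 79.1 + 80.8 + 76.6 + 76.5 + 79.2 + 76.1 + 73.6 + 75.3 + 80.5 + 82.6)/11 = 78.0818
Numerator Σ_{t=1}^{10}(x_t−x̄)(x_{t+1}−x̄) = 23.1751
Denominator Σ(x_t−x̄)² = 72.6564
r_1 = 23.1751 / 72.6564 = 0.319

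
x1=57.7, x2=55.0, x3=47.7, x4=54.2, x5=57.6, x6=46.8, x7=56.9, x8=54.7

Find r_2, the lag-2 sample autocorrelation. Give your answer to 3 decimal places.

-0.341

Mean x̄ = (57.7 + 55.0 + 47.7 + 54.2 + 57.6 + 46.8 + 56.9 + 54.7)/8 = 53.8250
Numerator Σ_{t=1}^{6}(x_t−x̄)(x_{t+2}−x̄) = -43.5888
Denominator Σ(x_t−x̄)² = 127.8750
r_2 = -43.5888 / 127.8750 = -0.341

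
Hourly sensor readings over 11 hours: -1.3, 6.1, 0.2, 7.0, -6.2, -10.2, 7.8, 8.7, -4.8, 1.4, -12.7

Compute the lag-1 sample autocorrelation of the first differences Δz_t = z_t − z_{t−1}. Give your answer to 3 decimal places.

First differences Δz: 7.4, -5.9, 6.8, -13.2, -4.0, 18.0, 0.9, -13.5, 6.2, -14.1
Mean of differences = -1.1400
Numerator Σ(Δz_t−Δz̄)(Δz_{t+1}−Δz̄) = -366.4676
Denominator Σ(Δz_t−Δz̄)² = 1057.3640
r_1(Δz) = -366.4676 / 1057.3640 = -0.347

-0.347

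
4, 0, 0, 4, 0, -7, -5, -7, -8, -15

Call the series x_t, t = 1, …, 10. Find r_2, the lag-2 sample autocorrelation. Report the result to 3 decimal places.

0.280

Mean x̄ = (4 + 0 + 0 + 4 + 0 − 7 − 5 − 7 − 8 − 15)/10 = -3.4000
Numerator Σ_{t=1}^{8}(x_t−x̄)(x_{t+2}−x̄) = 91.8800
Denominator Σ(x_t−x̄)² = 328.4000
r_2 = 91.8800 / 328.4000 = 0.280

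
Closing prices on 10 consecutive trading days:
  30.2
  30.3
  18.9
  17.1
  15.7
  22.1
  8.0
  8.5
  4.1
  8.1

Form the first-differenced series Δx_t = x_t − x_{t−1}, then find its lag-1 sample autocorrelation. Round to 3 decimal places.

First differences Δx: 0.1, -11.4, -1.8, -1.4, 6.4, -14.1, 0.5, -4.4, 4.0
Mean of differences = -2.4556
Numerator Σ(Δx_t−Δx̄)(Δx_{t+1}−Δx̄) = -174.5153
Denominator Σ(Δx_t−Δx̄)² = 356.2822
r_1(Δx) = -174.5153 / 356.2822 = -0.490

-0.490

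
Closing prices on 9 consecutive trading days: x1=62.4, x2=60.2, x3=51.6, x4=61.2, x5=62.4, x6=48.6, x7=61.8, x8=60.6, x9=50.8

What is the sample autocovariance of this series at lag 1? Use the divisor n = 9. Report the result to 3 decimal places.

Mean x̄ = (62.4 + 60.2 + 51.6 + 61.2 + 62.4 + 48.6 + 61.8 + 60.6 + 50.8)/9 = 57.7333
Σ_{t=1}^{8}(x_t−x̄)(x_{t+1}−x̄) = -96.6844
γ_1 = -96.6844 / 9 = -10.743

-10.743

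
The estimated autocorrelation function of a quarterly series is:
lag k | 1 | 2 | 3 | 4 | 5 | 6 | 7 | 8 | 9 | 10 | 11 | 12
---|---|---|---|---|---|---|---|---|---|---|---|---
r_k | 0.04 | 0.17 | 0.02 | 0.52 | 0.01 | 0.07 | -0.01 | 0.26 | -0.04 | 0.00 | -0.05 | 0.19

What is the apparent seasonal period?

4

The largest autocorrelation is r_4 = 0.52, with weaker echoes at lags 8 (0.26) and 12 (0.19); the remaining lags stay at or below 0.17.
The dominant spike at lag 4 indicates a seasonal period of 4.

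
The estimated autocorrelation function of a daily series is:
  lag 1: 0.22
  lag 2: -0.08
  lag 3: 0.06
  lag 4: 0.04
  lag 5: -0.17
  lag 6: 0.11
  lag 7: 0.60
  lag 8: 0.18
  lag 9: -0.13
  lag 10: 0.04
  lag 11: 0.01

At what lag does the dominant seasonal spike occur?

The largest autocorrelation is r_7 = 0.60; the remaining lags stay at or below 0.22.
The dominant spike at lag 7 indicates a seasonal period of 7.

7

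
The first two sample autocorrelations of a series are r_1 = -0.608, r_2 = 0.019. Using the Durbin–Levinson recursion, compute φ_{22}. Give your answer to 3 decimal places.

φ_{22} = (r_2 − r_1²) / (1 − r_1²)
r_1² = (-0.608)² = 0.369664
Numerator = 0.019 − 0.3697 = -0.3507; denominator = 1 − 0.3697 = 0.6303
φ_{22} = -0.3507 / 0.6303 = -0.556

-0.556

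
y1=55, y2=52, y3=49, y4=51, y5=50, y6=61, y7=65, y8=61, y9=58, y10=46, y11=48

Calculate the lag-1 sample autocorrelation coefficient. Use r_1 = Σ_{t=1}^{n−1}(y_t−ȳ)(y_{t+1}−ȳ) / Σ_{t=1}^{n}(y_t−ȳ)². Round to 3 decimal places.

0.523

Mean ȳ = (55 + 52 + 49 + 51 + 50 + 61 + 65 + 61 + 58 + 46 + 48)/11 = 54.1818
Numerator Σ_{t=1}^{10}(y_t−ȳ)(y_{t+1}−ȳ) = 203.6942
Denominator Σ(y_t−ȳ)² = 389.6364
r_1 = 203.6942 / 389.6364 = 0.523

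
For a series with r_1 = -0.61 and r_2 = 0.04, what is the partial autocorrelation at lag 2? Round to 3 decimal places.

-0.529

φ_{22} = (r_2 − r_1²) / (1 − r_1²)
r_1² = (-0.61)² = 0.3721
Numerator = 0.04 − 0.3721 = -0.3321; denominator = 1 − 0.3721 = 0.6279
φ_{22} = -0.3321 / 0.6279 = -0.529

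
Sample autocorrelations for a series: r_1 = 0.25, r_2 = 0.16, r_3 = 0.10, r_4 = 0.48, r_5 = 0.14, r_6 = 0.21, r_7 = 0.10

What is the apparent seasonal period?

4

The largest autocorrelation is r_4 = 0.48; the remaining lags stay at or below 0.25. The elevated value at lag 1 (0.25), dropping to 0.16 at lag 2, reflects decaying short-term dependence rather than seasonality.
The dominant spike at lag 4 indicates a seasonal period of 4.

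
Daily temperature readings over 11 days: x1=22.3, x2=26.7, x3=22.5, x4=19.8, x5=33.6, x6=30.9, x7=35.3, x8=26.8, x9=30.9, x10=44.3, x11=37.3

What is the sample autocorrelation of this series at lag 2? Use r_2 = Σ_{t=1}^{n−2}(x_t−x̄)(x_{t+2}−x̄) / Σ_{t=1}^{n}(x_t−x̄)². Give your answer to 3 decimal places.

0.069

Mean x̄ = (22.3 + 26.7 + 22.5 + 19.8 + 33.6 + 30.9 + 35.3 + 26.8 + 30.9 + 44.3 + 37.3)/11 = 30.0364
Numerator Σ_{t=1}^{9}(x_t−x̄)(x_{t+2}−x̄) = 37.3783
Denominator Σ(x_t−x̄)² = 541.1455
r_2 = 37.3783 / 541.1455 = 0.069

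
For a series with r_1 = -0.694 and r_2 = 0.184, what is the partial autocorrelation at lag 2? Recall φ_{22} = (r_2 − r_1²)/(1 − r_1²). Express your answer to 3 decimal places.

-0.574

φ_{22} = (r_2 − r_1²) / (1 − r_1²)
r_1² = (-0.694)² = 0.481636
Numerator = 0.184 − 0.4816 = -0.2976; denominator = 1 − 0.4816 = 0.5184
φ_{22} = -0.2976 / 0.5184 = -0.574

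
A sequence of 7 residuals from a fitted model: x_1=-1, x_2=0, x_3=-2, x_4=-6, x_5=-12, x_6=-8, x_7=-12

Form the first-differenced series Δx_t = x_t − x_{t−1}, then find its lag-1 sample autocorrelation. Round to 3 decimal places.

-0.407

First differences Δx: 1, -2, -4, -6, 4, -4
Mean of differences = -1.8333
Numerator Σ(Δx_t−Δx̄)(Δx_{t+1}−Δx̄) = -28.0278
Denominator Σ(Δx_t−Δx̄)² = 68.8333
r_1(Δx) = -28.0278 / 68.8333 = -0.407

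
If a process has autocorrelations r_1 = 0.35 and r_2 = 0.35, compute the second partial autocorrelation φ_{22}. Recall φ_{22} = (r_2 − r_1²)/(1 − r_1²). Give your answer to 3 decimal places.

φ_{22} = (r_2 − r_1²) / (1 − r_1²)
r_1² = (0.35)² = 0.1225
Numerator = 0.35 − 0.1225 = 0.2275; denominator = 1 − 0.1225 = 0.8775
φ_{22} = 0.2275 / 0.8775 = 0.259

0.259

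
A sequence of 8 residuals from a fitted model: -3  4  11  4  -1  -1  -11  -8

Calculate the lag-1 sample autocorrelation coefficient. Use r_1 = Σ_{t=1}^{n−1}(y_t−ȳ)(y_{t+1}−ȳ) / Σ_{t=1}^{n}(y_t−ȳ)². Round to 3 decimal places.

0.507

Mean ȳ = (-3 + 4 + 11 + 4 − 1 − 1 − 11 − 8)/8 = -0.6250
Deviations from mean: -2.3750, 4.6250, 11.6250, 4.6250, -0.3750, -0.3750, -10.3750, -7.3750
Numerator Σ_{t=1}^{7}(y_t−ȳ)(y_{t+1}−ȳ) = 175.3594
Denominator Σ(y_t−ȳ)² = 345.8750
r_1 = 175.3594 / 345.8750 = 0.507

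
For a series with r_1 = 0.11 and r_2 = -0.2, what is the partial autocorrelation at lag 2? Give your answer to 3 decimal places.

φ_{22} = (r_2 − r_1²) / (1 − r_1²)
r_1² = (0.11)² = 0.0121
Numerator = -0.2 − 0.0121 = -0.2121; denominator = 1 − 0.0121 = 0.9879
φ_{22} = -0.2121 / 0.9879 = -0.215

-0.215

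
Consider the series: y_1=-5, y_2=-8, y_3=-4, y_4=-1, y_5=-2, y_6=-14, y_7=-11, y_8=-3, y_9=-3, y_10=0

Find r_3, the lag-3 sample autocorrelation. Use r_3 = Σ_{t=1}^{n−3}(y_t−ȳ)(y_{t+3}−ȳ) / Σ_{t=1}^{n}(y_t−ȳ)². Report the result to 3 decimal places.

Mean ȳ = (-5 − 8 − 4 − 1 − 2 − 14 − 11 − 3 − 3 + 0)/10 = -5.1000
Numerator Σ_{t=1}^{7}(y_t−ȳ)(y_{t+3}−ȳ) = -84.8300
Denominator Σ(y_t−ȳ)² = 184.9000
r_3 = -84.8300 / 184.9000 = -0.459

-0.459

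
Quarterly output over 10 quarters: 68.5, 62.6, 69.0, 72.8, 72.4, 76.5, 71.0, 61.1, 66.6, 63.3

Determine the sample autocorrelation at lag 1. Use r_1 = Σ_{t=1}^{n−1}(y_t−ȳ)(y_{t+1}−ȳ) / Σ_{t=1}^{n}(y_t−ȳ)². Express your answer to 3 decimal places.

0.326

Mean ȳ = (68.5 + 62.6 + 69.0 + 72.8 + 72.4 + 76.5 + 71.0 + 61.1 + 66.6 + 63.3)/10 = 68.3800
Numerator Σ_{t=1}^{9}(y_t−ȳ)(y_{t+1}−ȳ) = 73.0756
Denominator Σ(y_t−ȳ)² = 224.2760
r_1 = 73.0756 / 224.2760 = 0.326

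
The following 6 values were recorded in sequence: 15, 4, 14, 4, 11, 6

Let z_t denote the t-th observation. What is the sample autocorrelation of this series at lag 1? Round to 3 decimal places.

Mean z̄ = (15 + 4 + 14 + 4 + 11 + 6)/6 = 9.0000
Σ(z_t−z̄)(z_{t+1}−z̄) = (-30.0000) + (-25.0000) + (-25.0000) + (-10.0000) + (-6.0000) = -96.0000
Denominator Σ(z_t−z̄)² = 124.0000
r_1 = -96.0000 / 124.0000 = -0.774

-0.774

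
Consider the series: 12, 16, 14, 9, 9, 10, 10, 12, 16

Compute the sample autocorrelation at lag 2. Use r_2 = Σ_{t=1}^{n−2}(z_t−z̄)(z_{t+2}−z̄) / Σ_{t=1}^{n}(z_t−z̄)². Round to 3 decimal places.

Mean z̄ = (12 + 16 + 14 + 9 + 9 + 10 + 10 + 12 + 16)/9 = 12.0000
Numerator Σ_{t=1}^{7}(z_t−z̄)(z_{t+2}−z̄) = -14.0000
Denominator Σ(z_t−z̄)² = 62.0000
r_2 = -14.0000 / 62.0000 = -0.226

-0.226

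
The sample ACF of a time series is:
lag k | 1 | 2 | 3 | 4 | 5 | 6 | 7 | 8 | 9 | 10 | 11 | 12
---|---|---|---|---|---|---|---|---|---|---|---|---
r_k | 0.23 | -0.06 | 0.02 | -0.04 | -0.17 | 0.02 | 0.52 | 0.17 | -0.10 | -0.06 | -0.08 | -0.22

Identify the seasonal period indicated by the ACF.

7

The largest autocorrelation is r_7 = 0.52; the remaining lags stay at or below 0.23.
The dominant spike at lag 7 indicates a seasonal period of 7.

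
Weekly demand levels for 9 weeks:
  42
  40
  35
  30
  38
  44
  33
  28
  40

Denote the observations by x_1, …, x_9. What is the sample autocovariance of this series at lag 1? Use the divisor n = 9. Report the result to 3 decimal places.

Mean x̄ = (42 + 40 + 35 + 30 + 38 + 44 + 33 + 28 + 40)/9 = 36.6667
Σ_{t=1}^{8}(x_t−x̄)(x_{t+1}−x̄) = 0.2222
γ_1 = 0.2222 / 9 = 0.025

0.025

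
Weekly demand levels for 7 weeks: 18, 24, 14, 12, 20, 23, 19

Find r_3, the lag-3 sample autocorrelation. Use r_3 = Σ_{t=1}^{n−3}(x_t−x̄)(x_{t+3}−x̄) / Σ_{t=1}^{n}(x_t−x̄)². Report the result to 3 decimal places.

Mean x̄ = (18 + 24 + 14 + 12 + 20 + 23 + 19)/7 = 18.5714
Deviations from mean: -0.5714, 5.4286, -4.5714, -6.5714, 1.4286, 4.4286, 0.4286
Σ(x_t−x̄)(x_{t+3}−x̄) = (3.7551) + (7.7551) + (-20.2449) + (-2.8163) = -11.5510
Denominator Σ(x_t−x̄)² = 115.7143
r_3 = -11.5510 / 115.7143 = -0.100

-0.100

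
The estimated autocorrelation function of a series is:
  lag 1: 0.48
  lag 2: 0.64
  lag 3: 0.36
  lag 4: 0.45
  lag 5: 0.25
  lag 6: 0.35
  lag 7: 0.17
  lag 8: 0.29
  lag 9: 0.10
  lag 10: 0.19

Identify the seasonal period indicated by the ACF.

2

The largest autocorrelation is r_2 = 0.64; the remaining lags stay at or below 0.48.
The dominant spike at lag 2 indicates a seasonal period of 2.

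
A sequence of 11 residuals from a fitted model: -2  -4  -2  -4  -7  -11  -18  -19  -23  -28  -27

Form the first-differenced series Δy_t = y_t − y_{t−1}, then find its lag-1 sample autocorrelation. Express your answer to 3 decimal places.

First differences Δy: -2, 2, -2, -3, -4, -7, -1, -4, -5, 1
Mean of differences = -2.5000
Numerator Σ(Δy_t−Δȳ)(Δy_{t+1}−Δȳ) = -2.2500
Denominator Σ(Δy_t−Δȳ)² = 66.5000
r_1(Δy) = -2.2500 / 66.5000 = -0.034

-0.034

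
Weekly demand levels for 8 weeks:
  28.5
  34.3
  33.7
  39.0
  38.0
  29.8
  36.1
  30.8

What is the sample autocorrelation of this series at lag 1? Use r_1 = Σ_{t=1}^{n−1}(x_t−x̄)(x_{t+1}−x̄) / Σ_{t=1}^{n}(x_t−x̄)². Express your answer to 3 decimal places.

Mean x̄ = (28.5 + 34.3 + 33.7 + 39.0 + 38.0 + 29.8 + 36.1 + 30.8)/8 = 33.7750
Deviations from mean: -5.2750, 0.5250, -0.0750, 5.2250, 4.2250, -3.9750, 2.3250, -2.9750
Σ(x_t−x̄)(x_{t+1}−x̄) = (-2.7694) + (-0.0394) + (-0.3919) + (22.0756) + (-16.7944) + (-9.2419) + (-6.9169) = -14.0781
Denominator Σ(x_t−x̄)² = 103.3150
r_1 = -14.0781 / 103.3150 = -0.136

-0.136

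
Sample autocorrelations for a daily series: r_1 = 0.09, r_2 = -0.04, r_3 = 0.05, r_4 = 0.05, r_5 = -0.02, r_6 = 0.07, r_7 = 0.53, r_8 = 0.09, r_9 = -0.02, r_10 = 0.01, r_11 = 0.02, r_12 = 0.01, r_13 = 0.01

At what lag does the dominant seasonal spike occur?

The largest autocorrelation is r_7 = 0.53; the remaining lags stay at or below 0.09.
The dominant spike at lag 7 indicates a seasonal period of 7.

7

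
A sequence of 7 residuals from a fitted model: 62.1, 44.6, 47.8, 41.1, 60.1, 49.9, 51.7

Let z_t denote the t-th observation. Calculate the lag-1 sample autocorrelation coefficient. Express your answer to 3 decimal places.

-0.334

Mean z̄ = (62.1 + 44.6 + 47.8 + 41.1 + 60.1 + 49.9 + 51.7)/7 = 51.0429
Deviations from mean: 11.0571, -6.4429, -3.2429, -9.9429, 9.0571, -1.1429, 0.6571
Σ(z_t−z̄)(z_{t+1}−z̄) = (-71.2396) + (20.8933) + (32.2433) + (-90.0539) + (-10.3510) + (-0.7510) = -119.2590
Denominator Σ(z_t−z̄)² = 356.9171
r_1 = -119.2590 / 356.9171 = -0.334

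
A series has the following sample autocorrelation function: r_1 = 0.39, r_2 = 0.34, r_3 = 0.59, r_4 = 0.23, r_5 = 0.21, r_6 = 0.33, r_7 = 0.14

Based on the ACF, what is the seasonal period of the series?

The largest autocorrelation is r_3 = 0.59; the remaining lags stay at or below 0.39. The elevated value at lag 1 (0.39), dropping to 0.34 at lag 2, reflects decaying short-term dependence rather than seasonality.
The dominant spike at lag 3 indicates a seasonal period of 3.

3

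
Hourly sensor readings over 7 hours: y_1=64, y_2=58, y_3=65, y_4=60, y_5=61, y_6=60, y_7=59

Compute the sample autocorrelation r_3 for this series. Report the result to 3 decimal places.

Mean ȳ = (64 + 58 + 65 + 60 + 61 + 60 + 59)/7 = 61.0000
Deviations from mean: 3.0000, -3.0000, 4.0000, -1.0000, 0.0000, -1.0000, -2.0000
Σ(y_t−ȳ)(y_{t+3}−ȳ) = (-3.0000) + (0.0000) + (-4.0000) + (2.0000) = -5.0000
Denominator Σ(y_t−ȳ)² = 40.0000
r_3 = -5.0000 / 40.0000 = -0.125

-0.125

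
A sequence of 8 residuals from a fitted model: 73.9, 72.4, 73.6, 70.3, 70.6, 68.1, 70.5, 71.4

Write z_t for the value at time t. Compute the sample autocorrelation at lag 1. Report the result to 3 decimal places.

0.337

Mean z̄ = (73.9 + 72.4 + 73.6 + 70.3 + 70.6 + 68.1 + 70.5 + 71.4)/8 = 71.3500
Σ(z_t−z̄)(z_{t+1}−z̄) = (2.6775) + (2.3625) + (-2.3625) + (0.7875) + (2.4375) + (2.7625) + (-0.0425) = 8.6225
Denominator Σ(z_t−z̄)² = 25.6200
r_1 = 8.6225 / 25.6200 = 0.337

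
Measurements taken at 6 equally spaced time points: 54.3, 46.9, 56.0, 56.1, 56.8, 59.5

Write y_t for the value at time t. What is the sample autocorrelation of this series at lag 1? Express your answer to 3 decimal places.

Mean ȳ = (54.3 + 46.9 + 56.0 + 56.1 + 56.8 + 59.5)/6 = 54.9333
Numerator Σ_{t=1}^{5}(y_t−ȳ)(y_{t+1}−ȳ) = 8.4656
Denominator Σ(y_t−ȳ)² = 91.7733
r_1 = 8.4656 / 91.7733 = 0.092

0.092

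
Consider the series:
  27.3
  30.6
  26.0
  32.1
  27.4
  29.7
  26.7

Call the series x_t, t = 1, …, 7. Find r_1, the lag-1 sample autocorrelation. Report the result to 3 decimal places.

Mean x̄ = (27.3 + 30.6 + 26.0 + 32.1 + 27.4 + 29.7 + 26.7)/7 = 28.5429
Σ(x_t−x̄)(x_{t+1}−x̄) = (-2.5567) + (-5.2310) + (-9.0453) + (-4.0653) + (-1.3224) + (-2.1324) = -24.3533
Denominator Σ(x_t−x̄)² = 30.9371
r_1 = -24.3533 / 30.9371 = -0.787

-0.787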